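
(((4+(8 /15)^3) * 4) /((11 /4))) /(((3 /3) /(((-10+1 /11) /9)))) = -24436928/3675375 = -6.65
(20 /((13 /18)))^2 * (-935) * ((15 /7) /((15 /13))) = -121176000/91 = -1331604.40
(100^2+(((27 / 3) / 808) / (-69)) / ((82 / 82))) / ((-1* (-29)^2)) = -185839997/15629144 = -11.89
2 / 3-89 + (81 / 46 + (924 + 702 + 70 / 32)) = 1701943/1104 = 1541.62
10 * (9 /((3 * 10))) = 3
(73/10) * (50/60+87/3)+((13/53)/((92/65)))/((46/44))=366638329/1682220 = 217.95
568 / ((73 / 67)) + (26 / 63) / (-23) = 55141246/105777 = 521.30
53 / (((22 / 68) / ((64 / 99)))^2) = 250953728/1185921 = 211.61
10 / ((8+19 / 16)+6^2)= 160/723 = 0.22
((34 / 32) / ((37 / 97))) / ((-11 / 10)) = -8245/3256 = -2.53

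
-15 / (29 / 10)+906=26124/29 = 900.83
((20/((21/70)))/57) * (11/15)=0.86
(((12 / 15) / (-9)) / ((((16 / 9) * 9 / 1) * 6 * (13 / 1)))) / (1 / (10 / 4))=-1/5616 = 0.00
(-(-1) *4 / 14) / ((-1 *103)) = -2/721 = 0.00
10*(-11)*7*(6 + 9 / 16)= -40425/8 = -5053.12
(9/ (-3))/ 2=-3/2 = -1.50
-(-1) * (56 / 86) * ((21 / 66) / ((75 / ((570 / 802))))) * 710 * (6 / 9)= 528808/569019 = 0.93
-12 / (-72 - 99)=4/57 = 0.07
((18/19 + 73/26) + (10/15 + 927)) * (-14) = -9662569/741 = -13039.90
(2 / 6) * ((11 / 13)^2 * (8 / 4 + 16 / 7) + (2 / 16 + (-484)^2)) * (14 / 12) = 739009669/8112 = 91100.80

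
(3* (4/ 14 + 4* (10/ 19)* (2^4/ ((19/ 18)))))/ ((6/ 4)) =162724/2527 = 64.39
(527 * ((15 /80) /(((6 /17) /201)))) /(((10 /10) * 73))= 1800759/2336 = 770.87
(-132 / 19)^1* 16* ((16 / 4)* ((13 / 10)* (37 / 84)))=-254.60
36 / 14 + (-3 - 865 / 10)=-1217/14 = -86.93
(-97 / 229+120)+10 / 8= 110677/916 = 120.83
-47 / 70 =-0.67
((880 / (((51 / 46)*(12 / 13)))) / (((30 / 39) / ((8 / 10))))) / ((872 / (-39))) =-1111682/27795 = -40.00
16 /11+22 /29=706/319 = 2.21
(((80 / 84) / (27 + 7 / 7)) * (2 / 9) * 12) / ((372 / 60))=200/13671 = 0.01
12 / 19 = 0.63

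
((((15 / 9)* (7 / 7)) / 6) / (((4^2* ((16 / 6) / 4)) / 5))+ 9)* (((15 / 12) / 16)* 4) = 8765/3072 = 2.85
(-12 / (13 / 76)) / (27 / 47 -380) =42864/231829 = 0.18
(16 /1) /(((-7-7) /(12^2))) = -1152/7 = -164.57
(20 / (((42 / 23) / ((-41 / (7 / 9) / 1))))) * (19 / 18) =-89585/147 = -609.42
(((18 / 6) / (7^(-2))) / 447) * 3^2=2.96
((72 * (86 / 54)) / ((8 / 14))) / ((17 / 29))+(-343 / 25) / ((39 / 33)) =5481427/16575 = 330.70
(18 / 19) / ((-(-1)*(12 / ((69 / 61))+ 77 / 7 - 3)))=207/4066 = 0.05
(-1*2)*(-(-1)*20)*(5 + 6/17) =-3640/17 = -214.12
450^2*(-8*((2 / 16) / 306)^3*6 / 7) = -625/6603072 = 0.00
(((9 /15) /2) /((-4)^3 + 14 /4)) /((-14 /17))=51/8470 = 0.01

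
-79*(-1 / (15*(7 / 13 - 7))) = -1027/1260 = -0.82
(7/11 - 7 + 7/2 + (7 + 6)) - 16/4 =135/22 = 6.14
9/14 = 0.64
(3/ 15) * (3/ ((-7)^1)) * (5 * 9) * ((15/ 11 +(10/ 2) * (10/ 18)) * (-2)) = 31.95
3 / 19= 0.16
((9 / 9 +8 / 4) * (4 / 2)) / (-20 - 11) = -0.19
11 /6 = 1.83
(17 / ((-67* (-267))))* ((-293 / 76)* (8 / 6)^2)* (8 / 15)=-159392/45885285 = 0.00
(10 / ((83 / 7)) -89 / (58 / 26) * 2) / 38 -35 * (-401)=641767639/45733 = 14032.92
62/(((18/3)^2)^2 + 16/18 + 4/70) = 9765/204269 = 0.05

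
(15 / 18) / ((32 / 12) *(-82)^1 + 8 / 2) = -5/1288 = 0.00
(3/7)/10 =3/70 = 0.04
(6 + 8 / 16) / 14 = 13/28 = 0.46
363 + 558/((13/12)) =11415/13 = 878.08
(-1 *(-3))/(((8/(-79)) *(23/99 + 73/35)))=-821205/64256 = -12.78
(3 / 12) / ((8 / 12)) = 3/8 = 0.38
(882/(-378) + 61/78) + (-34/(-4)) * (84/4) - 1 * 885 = -708.05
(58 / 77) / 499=58/38423 = 0.00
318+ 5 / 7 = 2231/7 = 318.71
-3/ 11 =-0.27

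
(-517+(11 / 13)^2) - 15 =-89787/169 = -531.28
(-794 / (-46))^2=157609/529 = 297.94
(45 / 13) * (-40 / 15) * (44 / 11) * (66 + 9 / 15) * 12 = -383616/13 = -29508.92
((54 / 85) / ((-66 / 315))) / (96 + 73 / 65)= -36855/1180531 = -0.03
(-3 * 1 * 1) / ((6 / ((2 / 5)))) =-1/5 = -0.20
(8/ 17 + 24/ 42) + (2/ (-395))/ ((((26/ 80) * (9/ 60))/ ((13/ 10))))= 25580/28203 = 0.91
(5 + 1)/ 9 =2/3 = 0.67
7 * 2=14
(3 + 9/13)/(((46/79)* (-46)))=-948/6877 = -0.14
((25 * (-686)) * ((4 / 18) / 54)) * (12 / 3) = -68600/243 = -282.30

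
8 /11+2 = 30/11 = 2.73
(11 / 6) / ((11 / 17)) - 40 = -223/6 = -37.17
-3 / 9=-0.33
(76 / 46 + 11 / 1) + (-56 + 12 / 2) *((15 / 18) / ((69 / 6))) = 623/69 = 9.03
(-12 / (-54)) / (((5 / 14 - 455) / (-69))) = 644/19095 = 0.03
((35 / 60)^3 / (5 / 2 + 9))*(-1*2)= -343/9936 = -0.03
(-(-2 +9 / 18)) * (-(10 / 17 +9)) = -489/34 = -14.38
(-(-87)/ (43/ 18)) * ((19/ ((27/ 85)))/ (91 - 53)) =2465/43 = 57.33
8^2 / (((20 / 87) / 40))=11136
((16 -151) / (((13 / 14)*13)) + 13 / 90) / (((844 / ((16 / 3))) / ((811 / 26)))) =-136169333/62581545 = -2.18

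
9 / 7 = 1.29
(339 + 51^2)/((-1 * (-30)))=98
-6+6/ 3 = -4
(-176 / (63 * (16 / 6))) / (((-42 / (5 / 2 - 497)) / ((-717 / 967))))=2600081/284298 = 9.15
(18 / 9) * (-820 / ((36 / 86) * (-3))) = 35260/27 = 1305.93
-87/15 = -29/5 = -5.80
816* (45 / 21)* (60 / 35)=146880/49 = 2997.55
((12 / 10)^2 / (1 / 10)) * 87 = 1252.80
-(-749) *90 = 67410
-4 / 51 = -0.08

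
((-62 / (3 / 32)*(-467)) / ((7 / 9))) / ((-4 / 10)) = -6948960/7 = -992708.57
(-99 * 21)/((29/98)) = -203742/29 = -7025.59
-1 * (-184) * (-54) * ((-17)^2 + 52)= -3388176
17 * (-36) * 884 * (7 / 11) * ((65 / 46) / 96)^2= -111113275/1489664 = -74.59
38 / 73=0.52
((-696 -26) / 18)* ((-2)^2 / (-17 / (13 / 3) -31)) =9386/2043 = 4.59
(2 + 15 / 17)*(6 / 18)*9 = 147/17 = 8.65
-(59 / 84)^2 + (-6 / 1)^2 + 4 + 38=546887/7056 = 77.51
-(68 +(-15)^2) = -293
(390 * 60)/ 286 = 900/11 = 81.82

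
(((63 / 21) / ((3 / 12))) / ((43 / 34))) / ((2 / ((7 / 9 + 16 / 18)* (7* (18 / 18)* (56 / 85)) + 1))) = 1772/43 = 41.21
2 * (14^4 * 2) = 153664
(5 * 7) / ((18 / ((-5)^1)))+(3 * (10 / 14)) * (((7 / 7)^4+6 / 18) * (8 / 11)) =-10595/1386 = -7.64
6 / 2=3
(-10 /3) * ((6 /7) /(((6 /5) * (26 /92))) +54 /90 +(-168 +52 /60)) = 546.69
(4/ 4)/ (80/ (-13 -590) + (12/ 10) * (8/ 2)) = 3015/14072 = 0.21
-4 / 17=-0.24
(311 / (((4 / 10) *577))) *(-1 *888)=-1196.57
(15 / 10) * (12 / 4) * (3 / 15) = 9/10 = 0.90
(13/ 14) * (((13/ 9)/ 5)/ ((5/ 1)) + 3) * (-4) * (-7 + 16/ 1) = -17888/175 = -102.22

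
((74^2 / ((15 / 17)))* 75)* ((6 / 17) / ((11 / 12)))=1971360/11 = 179214.55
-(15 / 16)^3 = -3375/4096 = -0.82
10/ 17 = 0.59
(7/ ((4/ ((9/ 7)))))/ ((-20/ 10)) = -9/8 = -1.12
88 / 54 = 44/27 = 1.63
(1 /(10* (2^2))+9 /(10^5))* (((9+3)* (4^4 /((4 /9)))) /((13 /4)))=166752/3125 = 53.36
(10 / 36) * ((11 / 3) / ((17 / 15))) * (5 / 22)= 0.20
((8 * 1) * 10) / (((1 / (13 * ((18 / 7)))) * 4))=4680/7 = 668.57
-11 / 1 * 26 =-286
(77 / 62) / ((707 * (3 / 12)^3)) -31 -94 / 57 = -5806727/178467 = -32.54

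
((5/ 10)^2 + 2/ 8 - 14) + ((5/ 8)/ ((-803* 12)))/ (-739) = -769068427/56968032 = -13.50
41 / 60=0.68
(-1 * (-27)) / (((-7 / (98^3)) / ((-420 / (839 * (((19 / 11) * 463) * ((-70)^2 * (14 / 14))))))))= 0.46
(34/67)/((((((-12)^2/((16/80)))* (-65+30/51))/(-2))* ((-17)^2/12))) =1/1100475 = 0.00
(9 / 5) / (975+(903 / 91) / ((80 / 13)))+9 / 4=78193/34724 = 2.25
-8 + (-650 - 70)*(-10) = 7192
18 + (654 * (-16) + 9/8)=-83559/8 = -10444.88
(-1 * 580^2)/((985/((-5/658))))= 168200/64813 = 2.60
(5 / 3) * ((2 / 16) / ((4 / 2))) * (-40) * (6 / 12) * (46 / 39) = -575/234 = -2.46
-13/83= -0.16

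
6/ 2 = 3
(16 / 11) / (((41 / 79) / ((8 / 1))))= 10112/451 = 22.42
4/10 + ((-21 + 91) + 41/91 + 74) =65907/455 = 144.85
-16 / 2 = -8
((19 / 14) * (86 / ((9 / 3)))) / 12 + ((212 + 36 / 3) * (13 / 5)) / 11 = 778759/13860 = 56.19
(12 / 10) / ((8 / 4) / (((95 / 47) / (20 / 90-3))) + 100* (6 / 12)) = 513/20200 = 0.03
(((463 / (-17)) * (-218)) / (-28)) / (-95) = 50467/22610 = 2.23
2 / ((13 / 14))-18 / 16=107/104 = 1.03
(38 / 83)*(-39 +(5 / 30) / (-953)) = -4237057/237297 = -17.86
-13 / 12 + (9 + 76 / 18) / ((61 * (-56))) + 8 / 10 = -6307/21960 = -0.29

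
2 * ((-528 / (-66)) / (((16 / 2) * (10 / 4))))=0.80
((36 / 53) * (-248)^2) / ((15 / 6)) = 4428288/265 = 16710.52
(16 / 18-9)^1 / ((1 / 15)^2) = -1825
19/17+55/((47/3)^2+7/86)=4334393/3230629 = 1.34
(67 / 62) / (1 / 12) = 402/31 = 12.97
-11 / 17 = -0.65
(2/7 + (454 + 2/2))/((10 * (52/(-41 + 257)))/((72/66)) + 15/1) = 1032588/39025 = 26.46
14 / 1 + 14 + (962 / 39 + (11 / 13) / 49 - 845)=-1514116/1911 = -792.32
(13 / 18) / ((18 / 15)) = 65/108 = 0.60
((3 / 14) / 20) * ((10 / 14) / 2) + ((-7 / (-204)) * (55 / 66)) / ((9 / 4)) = 17851/1079568 = 0.02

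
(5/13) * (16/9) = 80/117 = 0.68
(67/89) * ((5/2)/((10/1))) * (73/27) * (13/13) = 4891/9612 = 0.51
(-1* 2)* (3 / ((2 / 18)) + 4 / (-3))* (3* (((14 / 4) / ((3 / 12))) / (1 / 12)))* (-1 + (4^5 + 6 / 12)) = -26479992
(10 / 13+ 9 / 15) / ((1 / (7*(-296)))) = -184408/65 = -2837.05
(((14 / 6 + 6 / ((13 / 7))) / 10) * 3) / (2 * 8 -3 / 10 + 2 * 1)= 217/2301 = 0.09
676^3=308915776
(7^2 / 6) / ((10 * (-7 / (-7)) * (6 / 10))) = 49/36 = 1.36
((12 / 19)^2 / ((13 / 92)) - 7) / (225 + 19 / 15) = -294045/15928042 = -0.02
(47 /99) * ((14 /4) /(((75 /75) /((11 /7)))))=47/18 = 2.61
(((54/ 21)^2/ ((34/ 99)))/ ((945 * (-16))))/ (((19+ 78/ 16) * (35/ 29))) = -8613/194901175 = 0.00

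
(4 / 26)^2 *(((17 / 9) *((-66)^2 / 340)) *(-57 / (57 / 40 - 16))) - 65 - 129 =-1717594/8957 = -191.76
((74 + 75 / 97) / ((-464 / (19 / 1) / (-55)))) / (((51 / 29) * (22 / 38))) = 13091665/79152 = 165.40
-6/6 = -1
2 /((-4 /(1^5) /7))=-7/2 = -3.50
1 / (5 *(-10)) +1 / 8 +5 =1021/200 = 5.10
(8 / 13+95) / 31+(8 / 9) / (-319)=3565429/1157013 = 3.08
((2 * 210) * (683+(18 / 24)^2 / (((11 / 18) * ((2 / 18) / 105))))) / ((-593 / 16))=-114785160/6523 = -17596.99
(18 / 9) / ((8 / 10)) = 5/2 = 2.50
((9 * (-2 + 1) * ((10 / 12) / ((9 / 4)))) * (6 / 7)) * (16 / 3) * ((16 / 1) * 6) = -10240/7 = -1462.86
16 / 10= 8/5 = 1.60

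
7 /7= 1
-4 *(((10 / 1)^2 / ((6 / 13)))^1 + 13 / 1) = -2756/3 = -918.67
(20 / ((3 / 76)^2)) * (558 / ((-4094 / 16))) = -57297920/2047 = -27991.17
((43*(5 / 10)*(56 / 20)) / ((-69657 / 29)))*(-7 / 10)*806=113477/8025 = 14.14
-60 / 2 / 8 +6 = 2.25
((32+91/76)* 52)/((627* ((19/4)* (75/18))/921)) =241663032/1886225 = 128.12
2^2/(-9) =-4/9 = -0.44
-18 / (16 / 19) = -171/8 = -21.38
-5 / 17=-0.29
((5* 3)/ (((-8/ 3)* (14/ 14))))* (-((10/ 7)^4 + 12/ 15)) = 134109/4802 = 27.93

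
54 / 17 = 3.18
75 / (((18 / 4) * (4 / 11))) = 45.83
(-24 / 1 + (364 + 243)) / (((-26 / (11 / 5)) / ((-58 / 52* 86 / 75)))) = 7997011/126750 = 63.09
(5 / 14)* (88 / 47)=220/329 = 0.67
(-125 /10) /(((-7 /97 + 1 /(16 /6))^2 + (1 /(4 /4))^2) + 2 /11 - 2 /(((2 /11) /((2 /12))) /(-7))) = -9935904/11213153 = -0.89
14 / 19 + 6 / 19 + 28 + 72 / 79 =44976/1501 = 29.96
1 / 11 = 0.09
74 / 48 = 37/24 = 1.54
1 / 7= 0.14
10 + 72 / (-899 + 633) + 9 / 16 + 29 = 83613/2128 = 39.29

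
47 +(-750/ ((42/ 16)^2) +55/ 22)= -17447/294 = -59.34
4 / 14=2/7 = 0.29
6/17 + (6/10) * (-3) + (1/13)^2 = -20702/14365 = -1.44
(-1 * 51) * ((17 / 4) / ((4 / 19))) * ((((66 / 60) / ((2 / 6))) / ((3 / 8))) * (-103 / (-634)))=-18663909/12680 = -1471.92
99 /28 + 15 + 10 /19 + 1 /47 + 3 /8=973071/50008 = 19.46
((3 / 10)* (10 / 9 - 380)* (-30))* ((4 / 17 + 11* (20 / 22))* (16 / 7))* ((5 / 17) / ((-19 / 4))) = -189868800/38437 = -4939.74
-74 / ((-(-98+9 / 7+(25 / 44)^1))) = -22792/29613 = -0.77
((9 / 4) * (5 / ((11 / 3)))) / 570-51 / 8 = -5325/836 = -6.37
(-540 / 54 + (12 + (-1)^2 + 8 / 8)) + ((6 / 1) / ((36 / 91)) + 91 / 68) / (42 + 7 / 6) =149/34 = 4.38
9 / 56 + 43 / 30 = 1339/840 = 1.59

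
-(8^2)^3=-262144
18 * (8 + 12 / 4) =198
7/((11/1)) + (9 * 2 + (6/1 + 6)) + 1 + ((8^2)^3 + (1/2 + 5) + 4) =262185.14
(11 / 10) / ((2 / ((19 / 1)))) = 209/20 = 10.45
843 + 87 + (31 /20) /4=74431/80 = 930.39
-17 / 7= -2.43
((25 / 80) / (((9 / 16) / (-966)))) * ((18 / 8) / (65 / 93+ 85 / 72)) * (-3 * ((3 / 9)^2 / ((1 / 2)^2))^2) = 319424/839 = 380.72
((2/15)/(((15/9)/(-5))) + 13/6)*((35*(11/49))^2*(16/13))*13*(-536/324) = -2886.85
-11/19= -0.58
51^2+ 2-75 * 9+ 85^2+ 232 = 9385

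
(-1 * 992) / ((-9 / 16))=15872/9 = 1763.56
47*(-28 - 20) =-2256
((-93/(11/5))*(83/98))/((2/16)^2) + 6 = -1231806/539 = -2285.35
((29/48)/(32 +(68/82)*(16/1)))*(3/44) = 41/45056 = 0.00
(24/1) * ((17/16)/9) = 17/6 = 2.83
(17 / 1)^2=289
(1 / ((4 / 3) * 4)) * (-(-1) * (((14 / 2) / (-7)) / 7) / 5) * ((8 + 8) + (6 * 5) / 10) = -57/560 = -0.10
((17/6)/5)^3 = 4913/27000 = 0.18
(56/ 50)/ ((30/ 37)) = 518/375 = 1.38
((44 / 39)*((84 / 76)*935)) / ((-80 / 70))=-503965/494 = -1020.17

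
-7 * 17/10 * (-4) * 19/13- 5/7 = 31329/455 = 68.85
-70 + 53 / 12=-787/12 = -65.58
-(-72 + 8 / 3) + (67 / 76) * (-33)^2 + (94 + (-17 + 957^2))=209065825/228 = 916955.37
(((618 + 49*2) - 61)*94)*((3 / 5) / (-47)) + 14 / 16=-6281/8 = -785.12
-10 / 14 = -5/7 = -0.71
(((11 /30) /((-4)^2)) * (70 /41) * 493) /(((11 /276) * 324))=79373/53136 = 1.49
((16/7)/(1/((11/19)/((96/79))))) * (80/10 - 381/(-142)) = 11.63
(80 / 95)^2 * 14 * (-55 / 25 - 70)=-716.80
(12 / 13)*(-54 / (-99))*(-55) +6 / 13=-354/13 = -27.23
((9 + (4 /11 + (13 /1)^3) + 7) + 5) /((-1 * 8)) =-12201/44 = -277.30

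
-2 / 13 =-0.15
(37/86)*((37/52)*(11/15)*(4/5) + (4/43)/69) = 14941451/82927650 = 0.18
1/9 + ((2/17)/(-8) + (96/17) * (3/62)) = 0.37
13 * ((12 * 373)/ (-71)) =-58188/71 = -819.55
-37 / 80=-0.46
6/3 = 2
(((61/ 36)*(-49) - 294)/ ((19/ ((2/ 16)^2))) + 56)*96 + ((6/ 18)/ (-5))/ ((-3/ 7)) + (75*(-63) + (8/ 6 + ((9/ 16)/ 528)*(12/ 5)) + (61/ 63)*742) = 269092457/200640 = 1341.17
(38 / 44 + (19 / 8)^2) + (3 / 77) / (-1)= 31861/4928 = 6.47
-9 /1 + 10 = 1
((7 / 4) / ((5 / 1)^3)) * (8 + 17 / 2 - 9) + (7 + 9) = 3221/200 = 16.10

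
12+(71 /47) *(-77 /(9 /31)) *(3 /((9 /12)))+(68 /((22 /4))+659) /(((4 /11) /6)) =8025901/846 = 9486.88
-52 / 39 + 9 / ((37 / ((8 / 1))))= 68/111 = 0.61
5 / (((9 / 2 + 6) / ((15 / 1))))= 50/7 = 7.14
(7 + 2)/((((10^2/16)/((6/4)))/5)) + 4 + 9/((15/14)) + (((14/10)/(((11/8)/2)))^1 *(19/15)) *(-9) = -4/275 = -0.01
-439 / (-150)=439/150 = 2.93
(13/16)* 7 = 91/16 = 5.69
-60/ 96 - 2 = -21/8 = -2.62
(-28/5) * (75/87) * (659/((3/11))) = -1014860/87 = -11665.06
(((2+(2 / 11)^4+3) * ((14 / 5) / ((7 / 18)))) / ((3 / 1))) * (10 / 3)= 585768/14641 = 40.01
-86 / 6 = -43/3 = -14.33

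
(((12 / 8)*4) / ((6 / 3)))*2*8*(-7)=-336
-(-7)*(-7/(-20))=49/20 = 2.45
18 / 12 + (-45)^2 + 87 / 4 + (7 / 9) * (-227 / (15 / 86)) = 1036.00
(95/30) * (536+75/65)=132677/78 = 1700.99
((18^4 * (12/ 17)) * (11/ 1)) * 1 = 815107.76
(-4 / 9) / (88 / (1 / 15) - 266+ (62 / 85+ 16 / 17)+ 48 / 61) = -5185/12324897 = 0.00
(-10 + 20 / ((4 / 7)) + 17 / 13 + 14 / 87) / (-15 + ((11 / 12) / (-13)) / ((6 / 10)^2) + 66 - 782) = -1077696/29771371 = -0.04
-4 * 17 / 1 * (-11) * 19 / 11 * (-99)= -127908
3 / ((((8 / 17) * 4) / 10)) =255/16 = 15.94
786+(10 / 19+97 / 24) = 790.57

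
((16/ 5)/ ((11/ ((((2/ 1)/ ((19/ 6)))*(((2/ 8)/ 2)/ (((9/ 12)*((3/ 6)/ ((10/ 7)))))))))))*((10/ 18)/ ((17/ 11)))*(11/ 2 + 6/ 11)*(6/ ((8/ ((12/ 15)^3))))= 1024/14025 = 0.07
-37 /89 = -0.42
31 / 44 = 0.70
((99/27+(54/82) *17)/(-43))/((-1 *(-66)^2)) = 457/5759721 = 0.00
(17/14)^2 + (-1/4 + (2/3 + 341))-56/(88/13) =541078/1617 = 334.62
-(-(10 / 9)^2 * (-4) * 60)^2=-64000000/729 = -87791.50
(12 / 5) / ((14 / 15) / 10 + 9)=90/341 = 0.26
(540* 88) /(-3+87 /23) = 60720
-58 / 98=-29/49 = -0.59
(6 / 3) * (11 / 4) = 11/2 = 5.50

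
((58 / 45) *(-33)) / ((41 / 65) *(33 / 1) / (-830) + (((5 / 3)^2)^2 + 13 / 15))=-4.97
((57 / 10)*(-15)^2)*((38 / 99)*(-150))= -812250/11 = -73840.91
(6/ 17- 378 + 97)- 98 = -6437/17 = -378.65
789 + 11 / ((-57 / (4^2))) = 44797/57 = 785.91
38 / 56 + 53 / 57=2567/1596 = 1.61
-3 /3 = -1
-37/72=-0.51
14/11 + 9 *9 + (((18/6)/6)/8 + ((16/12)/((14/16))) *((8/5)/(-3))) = 4519609/55440 = 81.52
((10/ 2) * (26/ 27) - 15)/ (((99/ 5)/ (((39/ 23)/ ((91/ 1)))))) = -0.01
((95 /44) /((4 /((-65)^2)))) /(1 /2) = 401375/88 = 4561.08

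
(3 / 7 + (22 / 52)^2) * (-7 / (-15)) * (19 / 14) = 10925/28392 = 0.38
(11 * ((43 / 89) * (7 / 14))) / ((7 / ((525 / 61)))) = 35475/10858 = 3.27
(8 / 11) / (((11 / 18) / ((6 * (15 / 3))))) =4320/121 = 35.70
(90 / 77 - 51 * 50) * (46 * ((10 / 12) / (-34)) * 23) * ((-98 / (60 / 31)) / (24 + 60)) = -268205645/6732 = -39840.41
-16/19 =-0.84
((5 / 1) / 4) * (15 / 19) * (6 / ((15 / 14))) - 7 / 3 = 182/57 = 3.19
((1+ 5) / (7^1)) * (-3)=-18/7 = -2.57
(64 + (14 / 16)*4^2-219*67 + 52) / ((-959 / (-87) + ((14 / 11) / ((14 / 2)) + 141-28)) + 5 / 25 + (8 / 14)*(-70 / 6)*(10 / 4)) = -69588255/515527 = -134.98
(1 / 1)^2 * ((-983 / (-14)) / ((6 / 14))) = 983/6 = 163.83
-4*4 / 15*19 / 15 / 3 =-304/675 = -0.45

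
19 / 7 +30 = 229/7 = 32.71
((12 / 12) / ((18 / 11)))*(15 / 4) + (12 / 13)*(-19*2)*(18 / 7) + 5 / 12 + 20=-147397/2184 = -67.49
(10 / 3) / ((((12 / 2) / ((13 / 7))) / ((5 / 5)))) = 65/63 = 1.03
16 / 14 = 8/7 = 1.14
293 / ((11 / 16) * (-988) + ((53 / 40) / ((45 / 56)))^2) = -59332500/136997561 = -0.43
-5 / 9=-0.56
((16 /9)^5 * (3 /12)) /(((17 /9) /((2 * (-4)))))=-2097152/111537 = -18.80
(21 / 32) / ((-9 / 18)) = -21/16 = -1.31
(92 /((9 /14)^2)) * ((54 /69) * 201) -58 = 34960.67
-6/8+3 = 9/4 = 2.25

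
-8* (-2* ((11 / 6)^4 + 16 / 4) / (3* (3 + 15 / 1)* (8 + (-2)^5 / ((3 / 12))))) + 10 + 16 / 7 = 9000181/734832 = 12.25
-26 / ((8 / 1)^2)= -13/32 = -0.41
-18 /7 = -2.57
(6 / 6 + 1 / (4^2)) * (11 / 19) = 187/304 = 0.62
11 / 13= 0.85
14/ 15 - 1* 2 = -16/15 = -1.07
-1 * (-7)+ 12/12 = 8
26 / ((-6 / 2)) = -26/3 = -8.67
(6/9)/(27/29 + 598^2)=58/31111629 = 0.00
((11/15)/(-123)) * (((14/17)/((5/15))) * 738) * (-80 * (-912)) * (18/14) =-17335296/17 = -1019723.29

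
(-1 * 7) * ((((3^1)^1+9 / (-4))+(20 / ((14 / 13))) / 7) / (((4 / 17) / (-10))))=56695/56 = 1012.41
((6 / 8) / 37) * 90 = 135/74 = 1.82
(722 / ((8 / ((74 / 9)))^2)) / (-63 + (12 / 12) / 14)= -3459463/285444 = -12.12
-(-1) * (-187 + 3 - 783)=-967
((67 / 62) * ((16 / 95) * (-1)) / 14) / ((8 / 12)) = -402/20615 = -0.02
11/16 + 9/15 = 103/80 = 1.29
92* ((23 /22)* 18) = 19044/11 = 1731.27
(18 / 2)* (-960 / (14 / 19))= -11725.71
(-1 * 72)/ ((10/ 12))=-432/5 = -86.40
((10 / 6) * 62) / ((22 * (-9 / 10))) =-1550/297 = -5.22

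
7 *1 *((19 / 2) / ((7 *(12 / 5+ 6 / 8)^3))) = 76000/250047 = 0.30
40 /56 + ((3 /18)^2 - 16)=-15.26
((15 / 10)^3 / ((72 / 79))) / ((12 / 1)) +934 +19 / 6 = 719981/768 = 937.48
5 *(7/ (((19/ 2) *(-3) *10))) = -7/57 = -0.12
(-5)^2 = 25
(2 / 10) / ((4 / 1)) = 1/20 = 0.05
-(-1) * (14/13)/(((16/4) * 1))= 0.27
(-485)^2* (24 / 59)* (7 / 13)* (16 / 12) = 52690400/767 = 68696.74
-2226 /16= -1113/8 = -139.12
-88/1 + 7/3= -257/3 = -85.67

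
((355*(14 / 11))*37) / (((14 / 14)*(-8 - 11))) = -183890/209 = -879.86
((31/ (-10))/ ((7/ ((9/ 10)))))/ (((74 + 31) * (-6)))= 31/49000 = 0.00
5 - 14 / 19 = 81/19 = 4.26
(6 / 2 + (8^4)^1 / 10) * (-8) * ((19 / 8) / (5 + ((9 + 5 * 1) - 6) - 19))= 1306.57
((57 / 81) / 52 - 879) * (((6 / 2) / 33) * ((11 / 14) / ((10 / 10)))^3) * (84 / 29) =-149325737/1330056 = -112.27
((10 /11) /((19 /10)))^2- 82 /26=-1660921/567853 = -2.92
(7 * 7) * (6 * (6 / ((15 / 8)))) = 4704/5 = 940.80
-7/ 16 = -0.44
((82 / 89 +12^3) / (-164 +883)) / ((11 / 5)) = 1.09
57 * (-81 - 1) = -4674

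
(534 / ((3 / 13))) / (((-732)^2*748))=1157/200398176 = 0.00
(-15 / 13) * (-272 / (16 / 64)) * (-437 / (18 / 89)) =-2712537.44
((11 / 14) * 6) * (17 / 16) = 561/112 = 5.01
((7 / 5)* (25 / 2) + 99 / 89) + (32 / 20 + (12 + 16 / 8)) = 30449/890 = 34.21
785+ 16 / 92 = 18059/23 = 785.17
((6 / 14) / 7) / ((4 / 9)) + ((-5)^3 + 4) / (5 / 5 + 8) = -23473/1764 = -13.31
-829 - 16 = -845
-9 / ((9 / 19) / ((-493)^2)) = -4617931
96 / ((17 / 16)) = 1536/17 = 90.35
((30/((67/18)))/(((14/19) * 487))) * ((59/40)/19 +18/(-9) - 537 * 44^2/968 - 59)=-23288607/913612 = -25.49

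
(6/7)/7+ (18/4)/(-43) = 75/4214 = 0.02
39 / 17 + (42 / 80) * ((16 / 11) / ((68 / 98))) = 3174/935 = 3.39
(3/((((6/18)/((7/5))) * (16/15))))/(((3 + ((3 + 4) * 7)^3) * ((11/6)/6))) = 1701/5176688 = 0.00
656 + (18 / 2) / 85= 55769/85 = 656.11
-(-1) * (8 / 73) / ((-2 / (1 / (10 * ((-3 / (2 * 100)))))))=80/219 = 0.37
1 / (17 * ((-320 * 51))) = -1/277440 = 0.00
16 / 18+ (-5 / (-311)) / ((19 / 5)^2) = 899293/1010439 = 0.89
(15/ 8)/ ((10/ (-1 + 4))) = 0.56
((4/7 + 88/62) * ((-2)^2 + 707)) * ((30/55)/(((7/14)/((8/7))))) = 29486592/16709 = 1764.71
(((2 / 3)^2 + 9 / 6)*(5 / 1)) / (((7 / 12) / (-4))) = -200/3 = -66.67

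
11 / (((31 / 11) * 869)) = 11/2449 = 0.00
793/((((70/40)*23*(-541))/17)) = -53924/87101 = -0.62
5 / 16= 0.31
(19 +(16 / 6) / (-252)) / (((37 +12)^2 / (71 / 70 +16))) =1424833/10588410 = 0.13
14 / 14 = 1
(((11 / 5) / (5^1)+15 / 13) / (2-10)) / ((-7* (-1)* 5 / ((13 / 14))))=-0.01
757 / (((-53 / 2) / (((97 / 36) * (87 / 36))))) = -2129441/11448 = -186.01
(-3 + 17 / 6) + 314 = 313.83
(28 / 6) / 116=7/174 = 0.04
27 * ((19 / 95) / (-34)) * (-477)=12879/170 = 75.76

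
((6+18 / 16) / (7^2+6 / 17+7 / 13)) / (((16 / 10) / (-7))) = -440895/705664 = -0.62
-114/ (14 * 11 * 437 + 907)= -38/22735 = 0.00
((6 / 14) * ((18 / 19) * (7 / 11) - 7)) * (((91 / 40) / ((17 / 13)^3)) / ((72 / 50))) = -190930285/98574432 = -1.94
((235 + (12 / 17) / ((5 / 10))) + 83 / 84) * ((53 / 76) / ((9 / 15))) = 89836855/325584 = 275.93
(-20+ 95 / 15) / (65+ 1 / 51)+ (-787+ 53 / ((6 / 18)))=-2083145/3316 = -628.21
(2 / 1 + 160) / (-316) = -81/158 = -0.51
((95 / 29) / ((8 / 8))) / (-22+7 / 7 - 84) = -19/609 = -0.03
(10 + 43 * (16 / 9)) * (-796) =-68809.78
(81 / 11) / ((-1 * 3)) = -27/11 = -2.45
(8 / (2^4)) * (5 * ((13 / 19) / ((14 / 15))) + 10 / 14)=1165/532 = 2.19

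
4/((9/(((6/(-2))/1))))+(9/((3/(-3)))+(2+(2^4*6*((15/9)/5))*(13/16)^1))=53/3 = 17.67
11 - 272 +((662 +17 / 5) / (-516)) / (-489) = -109759831/420540 = -261.00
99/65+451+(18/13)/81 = 264736/585 = 452.54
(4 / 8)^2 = 1/4 = 0.25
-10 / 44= -5/22 = -0.23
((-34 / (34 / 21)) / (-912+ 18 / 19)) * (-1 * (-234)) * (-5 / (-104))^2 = 5985/480064 = 0.01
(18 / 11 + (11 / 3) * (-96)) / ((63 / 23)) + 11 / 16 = -1410649/11088 = -127.22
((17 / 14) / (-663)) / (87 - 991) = 1/493584 = 0.00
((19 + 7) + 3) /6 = 29/6 = 4.83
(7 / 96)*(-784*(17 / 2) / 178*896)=-2445.96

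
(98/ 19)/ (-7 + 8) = 98/19 = 5.16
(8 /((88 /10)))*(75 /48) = 125/88 = 1.42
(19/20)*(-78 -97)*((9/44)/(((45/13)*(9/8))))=-1729/198 = -8.73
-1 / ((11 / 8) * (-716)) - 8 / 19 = -15714/37411 = -0.42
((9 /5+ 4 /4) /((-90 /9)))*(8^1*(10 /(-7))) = 16/5 = 3.20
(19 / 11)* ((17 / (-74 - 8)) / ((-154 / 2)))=323/69454 = 0.00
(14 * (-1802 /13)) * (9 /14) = -16218/13 = -1247.54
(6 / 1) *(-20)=-120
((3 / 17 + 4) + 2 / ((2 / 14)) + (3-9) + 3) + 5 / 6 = 1633/102 = 16.01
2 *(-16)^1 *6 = -192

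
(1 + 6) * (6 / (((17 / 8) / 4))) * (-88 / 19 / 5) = -118272/1615 = -73.23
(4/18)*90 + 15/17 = 355/17 = 20.88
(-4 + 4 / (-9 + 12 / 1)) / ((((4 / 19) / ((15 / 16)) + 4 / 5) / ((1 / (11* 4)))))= -95/1606 = -0.06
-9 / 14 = -0.64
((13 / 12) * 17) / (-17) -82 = -997/12 = -83.08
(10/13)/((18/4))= 20/117 = 0.17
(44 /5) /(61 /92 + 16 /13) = 52624/11325 = 4.65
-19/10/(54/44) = -209/135 = -1.55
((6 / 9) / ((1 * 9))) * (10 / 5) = 4/27 = 0.15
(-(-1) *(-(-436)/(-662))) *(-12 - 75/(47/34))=678852/15557 = 43.64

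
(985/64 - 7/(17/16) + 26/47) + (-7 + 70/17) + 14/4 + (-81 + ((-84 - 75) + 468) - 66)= 8794023/51136 = 171.97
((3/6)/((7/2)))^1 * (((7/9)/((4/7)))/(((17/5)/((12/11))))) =35/561 = 0.06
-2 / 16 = -1/8 = -0.12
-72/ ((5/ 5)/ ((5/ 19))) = -360/19 = -18.95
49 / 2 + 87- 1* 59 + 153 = 411/2 = 205.50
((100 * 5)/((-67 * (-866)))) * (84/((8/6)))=15750/29011 = 0.54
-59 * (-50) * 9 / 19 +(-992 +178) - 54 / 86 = 476099/817 = 582.74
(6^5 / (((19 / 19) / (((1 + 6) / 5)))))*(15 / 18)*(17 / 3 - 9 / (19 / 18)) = -492912/19 = -25942.74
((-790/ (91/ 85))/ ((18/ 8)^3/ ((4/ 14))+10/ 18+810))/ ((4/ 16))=-309427200/89151517 = -3.47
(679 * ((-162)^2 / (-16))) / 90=-494991/40 = -12374.78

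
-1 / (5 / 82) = -82/5 = -16.40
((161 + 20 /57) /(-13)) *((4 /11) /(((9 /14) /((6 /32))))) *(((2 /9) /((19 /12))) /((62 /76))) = -0.23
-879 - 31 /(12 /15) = -917.75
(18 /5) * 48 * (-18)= -15552/5 = -3110.40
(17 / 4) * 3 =51/4 = 12.75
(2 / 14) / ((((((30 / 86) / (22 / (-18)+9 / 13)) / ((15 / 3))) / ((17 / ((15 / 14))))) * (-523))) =90644/2753595 = 0.03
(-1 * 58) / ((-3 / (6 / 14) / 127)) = 1052.29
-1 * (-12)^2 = -144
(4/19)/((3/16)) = 1.12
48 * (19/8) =114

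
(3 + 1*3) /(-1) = -6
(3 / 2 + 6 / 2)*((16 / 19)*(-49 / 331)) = -0.56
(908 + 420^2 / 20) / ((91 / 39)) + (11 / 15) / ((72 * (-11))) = 31518713/7560 = 4169.14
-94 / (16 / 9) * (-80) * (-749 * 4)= -12673080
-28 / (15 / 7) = -196/15 = -13.07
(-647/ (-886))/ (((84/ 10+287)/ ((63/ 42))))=9705/2617244 = 0.00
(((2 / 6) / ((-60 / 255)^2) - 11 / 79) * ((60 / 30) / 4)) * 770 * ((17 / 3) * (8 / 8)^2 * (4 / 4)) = 145973135/11376 = 12831.68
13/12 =1.08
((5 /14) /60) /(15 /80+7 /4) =2/651 = 0.00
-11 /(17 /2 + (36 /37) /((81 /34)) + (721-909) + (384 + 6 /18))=-7326/136691 = -0.05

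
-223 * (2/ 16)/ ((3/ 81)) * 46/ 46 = -6021/8 = -752.62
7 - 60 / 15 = 3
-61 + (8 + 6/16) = -421/8 = -52.62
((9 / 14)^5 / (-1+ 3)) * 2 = 59049/537824 = 0.11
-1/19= -0.05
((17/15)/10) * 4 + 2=184/75 = 2.45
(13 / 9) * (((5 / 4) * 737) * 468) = 622765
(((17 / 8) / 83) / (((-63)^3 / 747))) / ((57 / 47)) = -799/12669048 = 0.00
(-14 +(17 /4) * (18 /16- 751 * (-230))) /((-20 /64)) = -4698197/2 = -2349098.50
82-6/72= 81.92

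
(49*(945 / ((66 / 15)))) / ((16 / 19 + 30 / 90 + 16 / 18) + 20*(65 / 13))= 39590775/383966 = 103.11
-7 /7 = -1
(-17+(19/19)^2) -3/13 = -211/13 = -16.23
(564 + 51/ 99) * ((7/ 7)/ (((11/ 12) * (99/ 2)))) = 149032/11979 = 12.44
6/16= 3/8 = 0.38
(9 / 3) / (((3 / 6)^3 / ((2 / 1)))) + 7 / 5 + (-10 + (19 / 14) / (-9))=24727/630 = 39.25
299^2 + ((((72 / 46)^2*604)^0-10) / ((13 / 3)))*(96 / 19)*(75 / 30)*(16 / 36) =22079167/247 = 89389.34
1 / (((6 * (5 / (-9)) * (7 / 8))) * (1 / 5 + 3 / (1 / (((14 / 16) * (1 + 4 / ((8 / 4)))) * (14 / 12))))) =-0.04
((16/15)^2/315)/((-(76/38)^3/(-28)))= 128/10125 = 0.01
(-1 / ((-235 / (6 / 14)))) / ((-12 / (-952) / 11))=374/235 = 1.59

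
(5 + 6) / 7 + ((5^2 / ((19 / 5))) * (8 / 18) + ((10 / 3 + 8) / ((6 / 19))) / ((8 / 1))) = 28669/3192 = 8.98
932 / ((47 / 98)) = 91336/47 = 1943.32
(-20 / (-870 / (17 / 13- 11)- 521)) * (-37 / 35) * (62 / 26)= -3441/29432 = -0.12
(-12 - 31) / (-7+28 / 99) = 4257/665 = 6.40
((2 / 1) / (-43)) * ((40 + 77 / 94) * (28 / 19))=-2.80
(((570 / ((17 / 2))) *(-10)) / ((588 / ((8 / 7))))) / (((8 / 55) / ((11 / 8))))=-287375/23324 = -12.32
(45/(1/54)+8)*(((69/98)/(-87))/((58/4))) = -56074/41209 = -1.36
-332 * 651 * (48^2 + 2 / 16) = -995990289/2 = -497995144.50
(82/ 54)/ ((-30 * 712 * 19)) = -41/10957680 = 0.00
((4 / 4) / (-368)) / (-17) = 1/6256 = 0.00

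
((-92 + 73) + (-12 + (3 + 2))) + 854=828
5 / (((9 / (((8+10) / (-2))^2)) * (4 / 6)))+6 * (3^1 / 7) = 981/14 = 70.07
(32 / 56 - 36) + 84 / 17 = -3628/119 = -30.49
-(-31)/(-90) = -31/90 = -0.34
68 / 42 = 1.62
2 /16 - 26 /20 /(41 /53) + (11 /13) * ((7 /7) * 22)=363717/21320 = 17.06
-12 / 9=-4/3 = -1.33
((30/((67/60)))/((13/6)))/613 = 10800/533923 = 0.02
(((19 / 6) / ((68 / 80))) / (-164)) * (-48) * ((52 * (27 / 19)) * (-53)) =-2976480/697 = -4270.42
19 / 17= 1.12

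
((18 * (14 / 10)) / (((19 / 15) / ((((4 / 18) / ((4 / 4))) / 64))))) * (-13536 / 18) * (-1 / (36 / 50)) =8225/114 = 72.15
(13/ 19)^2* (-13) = -2197/361 = -6.09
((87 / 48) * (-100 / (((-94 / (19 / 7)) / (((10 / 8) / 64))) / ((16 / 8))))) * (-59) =-4063625/336896 = -12.06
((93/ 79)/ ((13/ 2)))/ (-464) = -93/238264 = 0.00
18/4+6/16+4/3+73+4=1997/24 = 83.21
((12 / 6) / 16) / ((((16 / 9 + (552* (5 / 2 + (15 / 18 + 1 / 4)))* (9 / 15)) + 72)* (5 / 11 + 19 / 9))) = 4455/115267232 = 0.00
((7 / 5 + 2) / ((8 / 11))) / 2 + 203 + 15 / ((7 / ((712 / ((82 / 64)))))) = 32055349/22960 = 1396.14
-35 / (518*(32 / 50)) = -125/1184 = -0.11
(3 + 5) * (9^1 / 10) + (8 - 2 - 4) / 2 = 8.20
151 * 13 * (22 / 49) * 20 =863720/49 = 17626.94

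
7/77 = 1/11 = 0.09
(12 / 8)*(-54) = -81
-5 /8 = -0.62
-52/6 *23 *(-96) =19136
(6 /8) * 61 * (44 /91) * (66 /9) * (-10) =-147620/91 = -1622.20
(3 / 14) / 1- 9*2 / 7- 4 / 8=-20/7 = -2.86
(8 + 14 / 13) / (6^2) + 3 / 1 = 761/234 = 3.25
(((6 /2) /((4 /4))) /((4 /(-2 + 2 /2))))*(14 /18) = -7/12 = -0.58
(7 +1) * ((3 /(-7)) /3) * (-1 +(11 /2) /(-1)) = 52/7 = 7.43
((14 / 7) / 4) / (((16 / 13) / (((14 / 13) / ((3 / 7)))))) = 49/48 = 1.02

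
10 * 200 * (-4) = -8000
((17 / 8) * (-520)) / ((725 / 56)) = -12376/145 = -85.35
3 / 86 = 0.03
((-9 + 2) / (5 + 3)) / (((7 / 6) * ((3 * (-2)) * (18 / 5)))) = 5/144 = 0.03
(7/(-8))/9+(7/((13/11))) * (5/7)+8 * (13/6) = 20093/936 = 21.47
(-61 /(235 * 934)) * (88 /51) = -2684/5596995 = 0.00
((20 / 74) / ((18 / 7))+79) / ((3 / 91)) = 2397122/999 = 2399.52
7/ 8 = 0.88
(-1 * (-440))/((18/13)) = 2860/9 = 317.78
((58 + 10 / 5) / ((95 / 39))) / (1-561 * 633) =-117/1686782 = 0.00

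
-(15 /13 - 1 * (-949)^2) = 900599.85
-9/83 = -0.11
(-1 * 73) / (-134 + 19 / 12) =876/1589 = 0.55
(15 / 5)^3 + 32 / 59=1625/59 = 27.54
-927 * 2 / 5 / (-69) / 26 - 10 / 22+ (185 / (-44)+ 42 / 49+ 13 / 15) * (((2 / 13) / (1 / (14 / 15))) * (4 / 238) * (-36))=-316396/9784775 = -0.03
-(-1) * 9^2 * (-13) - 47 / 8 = -8471/8 = -1058.88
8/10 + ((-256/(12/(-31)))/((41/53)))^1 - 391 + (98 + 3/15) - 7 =68375/123 = 555.89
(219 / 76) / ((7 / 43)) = 9417/532 = 17.70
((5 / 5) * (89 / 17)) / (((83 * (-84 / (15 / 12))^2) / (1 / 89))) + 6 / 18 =53098777/159296256 = 0.33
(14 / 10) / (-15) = -7/75 = -0.09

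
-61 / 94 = -0.65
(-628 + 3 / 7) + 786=1109/7 = 158.43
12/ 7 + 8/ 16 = 31/14 = 2.21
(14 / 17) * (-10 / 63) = -20/153 = -0.13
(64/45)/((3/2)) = 128/135 = 0.95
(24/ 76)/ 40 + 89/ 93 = 34099/35340 = 0.96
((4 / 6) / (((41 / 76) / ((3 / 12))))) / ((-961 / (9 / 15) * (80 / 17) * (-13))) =323/102442600 = 0.00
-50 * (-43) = 2150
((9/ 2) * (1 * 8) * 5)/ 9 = 20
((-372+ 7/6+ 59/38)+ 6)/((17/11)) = -227777/969 = -235.06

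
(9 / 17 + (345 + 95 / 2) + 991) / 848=47057/28832 = 1.63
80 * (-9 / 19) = -37.89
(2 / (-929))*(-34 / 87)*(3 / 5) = 68/134705 = 0.00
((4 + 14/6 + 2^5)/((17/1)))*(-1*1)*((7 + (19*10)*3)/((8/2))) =-66355/204 = -325.27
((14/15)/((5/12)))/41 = 56/1025 = 0.05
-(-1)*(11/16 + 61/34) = 675/272 = 2.48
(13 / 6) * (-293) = -3809/6 = -634.83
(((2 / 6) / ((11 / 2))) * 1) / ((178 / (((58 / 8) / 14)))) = 29/164472 = 0.00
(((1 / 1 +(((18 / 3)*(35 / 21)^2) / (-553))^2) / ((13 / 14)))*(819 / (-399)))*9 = -16528686/830053 = -19.91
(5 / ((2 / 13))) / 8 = 65/16 = 4.06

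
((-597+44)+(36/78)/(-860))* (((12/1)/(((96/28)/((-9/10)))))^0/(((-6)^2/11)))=-34004003/201240 = -168.97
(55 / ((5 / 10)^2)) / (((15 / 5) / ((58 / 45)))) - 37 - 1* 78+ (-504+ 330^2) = 2926139/27 = 108375.52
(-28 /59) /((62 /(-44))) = 616/1829 = 0.34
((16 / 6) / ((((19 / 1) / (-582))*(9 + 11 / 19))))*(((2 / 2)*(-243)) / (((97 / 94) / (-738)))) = -134859168/91 = -1481968.88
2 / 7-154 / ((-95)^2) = 16972/63175 = 0.27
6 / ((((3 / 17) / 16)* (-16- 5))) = -544/21 = -25.90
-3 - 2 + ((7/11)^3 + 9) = 5667/1331 = 4.26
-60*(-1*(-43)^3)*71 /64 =-84674955/16 = -5292184.69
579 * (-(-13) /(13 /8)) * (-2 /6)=-1544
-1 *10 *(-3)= 30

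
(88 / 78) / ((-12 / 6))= -22/39 = -0.56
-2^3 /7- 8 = -64/7 = -9.14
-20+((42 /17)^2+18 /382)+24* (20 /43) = -6376045/2373557 = -2.69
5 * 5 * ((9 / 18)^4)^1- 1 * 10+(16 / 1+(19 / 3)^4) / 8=252299/1296 = 194.68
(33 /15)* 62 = 682/5 = 136.40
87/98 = 0.89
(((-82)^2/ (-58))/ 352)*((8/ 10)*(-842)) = 707701/3190 = 221.85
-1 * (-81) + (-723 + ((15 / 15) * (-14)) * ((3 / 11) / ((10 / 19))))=-35709/55 = -649.25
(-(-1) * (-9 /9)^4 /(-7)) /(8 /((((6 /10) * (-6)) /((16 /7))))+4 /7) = 9/284 = 0.03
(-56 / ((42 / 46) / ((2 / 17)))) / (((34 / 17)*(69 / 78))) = -208/51 = -4.08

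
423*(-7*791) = -2342151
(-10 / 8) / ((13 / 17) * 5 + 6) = -0.13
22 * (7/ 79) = 154/79 = 1.95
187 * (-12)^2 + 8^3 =27440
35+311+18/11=3824/11 = 347.64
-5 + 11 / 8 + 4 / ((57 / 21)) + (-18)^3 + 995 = -735551/152 = -4839.15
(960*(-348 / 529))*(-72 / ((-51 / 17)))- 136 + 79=-8048073/529 = -15213.75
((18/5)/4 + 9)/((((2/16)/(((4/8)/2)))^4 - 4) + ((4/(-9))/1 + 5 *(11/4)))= 1.06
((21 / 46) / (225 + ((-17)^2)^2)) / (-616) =-3/339003808 = 0.00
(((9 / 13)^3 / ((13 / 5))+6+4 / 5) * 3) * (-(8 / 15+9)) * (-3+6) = -32646867/54925 = -594.39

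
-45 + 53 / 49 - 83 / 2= -8371/98 = -85.42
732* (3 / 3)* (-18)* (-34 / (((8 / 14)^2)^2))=4201599.94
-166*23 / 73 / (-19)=3818/1387 = 2.75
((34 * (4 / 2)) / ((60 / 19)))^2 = 104329/225 = 463.68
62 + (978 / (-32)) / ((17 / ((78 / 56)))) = 453121/7616 = 59.50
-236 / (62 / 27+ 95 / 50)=-63720/1133 = -56.24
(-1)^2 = 1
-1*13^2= -169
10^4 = 10000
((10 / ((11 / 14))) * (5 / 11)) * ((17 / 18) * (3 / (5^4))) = 238/9075 = 0.03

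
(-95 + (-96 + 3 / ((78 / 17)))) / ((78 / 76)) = -94031/507 = -185.47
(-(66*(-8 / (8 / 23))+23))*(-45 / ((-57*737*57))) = 7475/266057 = 0.03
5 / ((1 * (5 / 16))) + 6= 22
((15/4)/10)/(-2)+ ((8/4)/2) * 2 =29/16 = 1.81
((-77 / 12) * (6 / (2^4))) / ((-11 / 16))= 7/2 = 3.50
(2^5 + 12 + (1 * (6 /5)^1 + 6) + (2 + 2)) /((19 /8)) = 2208/95 = 23.24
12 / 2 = 6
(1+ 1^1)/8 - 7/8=-5/8 = -0.62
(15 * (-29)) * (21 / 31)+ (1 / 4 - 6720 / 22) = -818239/1364 = -599.88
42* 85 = 3570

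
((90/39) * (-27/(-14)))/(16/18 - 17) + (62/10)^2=2517854/65975 = 38.16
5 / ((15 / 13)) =4.33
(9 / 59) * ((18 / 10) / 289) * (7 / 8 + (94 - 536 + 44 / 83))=-4739391/11321864 = -0.42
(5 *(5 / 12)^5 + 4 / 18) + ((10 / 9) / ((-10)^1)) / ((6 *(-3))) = 72457/248832 = 0.29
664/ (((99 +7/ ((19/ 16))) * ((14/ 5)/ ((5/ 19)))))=8300/13951 = 0.59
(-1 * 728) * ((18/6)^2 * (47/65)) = -4737.60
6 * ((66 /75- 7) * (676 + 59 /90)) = -3105849/125 = -24846.79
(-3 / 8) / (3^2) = -1/24 = -0.04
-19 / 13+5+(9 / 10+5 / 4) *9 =5951/260 = 22.89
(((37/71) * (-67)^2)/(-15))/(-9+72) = -166093/67095 = -2.48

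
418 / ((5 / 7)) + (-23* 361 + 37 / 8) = -7713.18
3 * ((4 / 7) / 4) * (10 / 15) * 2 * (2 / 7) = 8/49 = 0.16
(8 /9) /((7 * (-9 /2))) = -16/567 = -0.03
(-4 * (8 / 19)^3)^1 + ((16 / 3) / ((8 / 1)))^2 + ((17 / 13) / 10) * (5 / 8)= 2922259/12840048 = 0.23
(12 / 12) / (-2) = -1/2 = -0.50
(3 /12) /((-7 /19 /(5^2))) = -475/28 = -16.96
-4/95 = -0.04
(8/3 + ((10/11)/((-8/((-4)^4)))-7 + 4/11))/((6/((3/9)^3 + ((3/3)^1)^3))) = -15274/2673 = -5.71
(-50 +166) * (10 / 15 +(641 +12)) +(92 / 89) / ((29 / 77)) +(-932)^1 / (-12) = 195912727/2581 = 75905.74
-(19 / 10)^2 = -361/100 = -3.61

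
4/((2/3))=6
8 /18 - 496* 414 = -1848092/9 = -205343.56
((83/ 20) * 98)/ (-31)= -4067/310 = -13.12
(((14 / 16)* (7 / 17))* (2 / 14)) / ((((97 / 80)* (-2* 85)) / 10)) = -70/28033 = 0.00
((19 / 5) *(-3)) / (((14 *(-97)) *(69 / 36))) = 342/78085 = 0.00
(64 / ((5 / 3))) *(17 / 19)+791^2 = 59442959/95 = 625715.36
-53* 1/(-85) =53/85 = 0.62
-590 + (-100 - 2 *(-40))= -610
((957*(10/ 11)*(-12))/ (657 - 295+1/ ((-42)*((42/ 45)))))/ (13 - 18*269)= 227360/38067007 = 0.01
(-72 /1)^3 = -373248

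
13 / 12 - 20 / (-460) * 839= 10367/276 = 37.56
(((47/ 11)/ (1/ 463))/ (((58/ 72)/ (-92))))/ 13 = -72072432/4147 = -17379.41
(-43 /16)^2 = 1849/256 = 7.22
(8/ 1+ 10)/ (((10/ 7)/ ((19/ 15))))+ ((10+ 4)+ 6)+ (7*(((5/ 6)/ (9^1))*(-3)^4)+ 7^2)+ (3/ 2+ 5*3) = 3849/25 = 153.96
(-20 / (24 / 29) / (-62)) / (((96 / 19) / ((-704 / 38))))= -1595/1116 = -1.43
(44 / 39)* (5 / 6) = 110/117 = 0.94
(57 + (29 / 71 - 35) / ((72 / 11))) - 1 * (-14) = 41992/639 = 65.72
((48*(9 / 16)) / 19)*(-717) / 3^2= -2151/19 = -113.21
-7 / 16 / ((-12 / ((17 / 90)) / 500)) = 2975/864 = 3.44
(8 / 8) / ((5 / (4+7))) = 11/5 = 2.20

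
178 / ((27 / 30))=1780/9 = 197.78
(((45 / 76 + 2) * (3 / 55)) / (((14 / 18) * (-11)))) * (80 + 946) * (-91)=1866969/1210 = 1542.95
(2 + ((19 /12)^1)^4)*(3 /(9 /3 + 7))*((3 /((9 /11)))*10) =1889723/20736 = 91.13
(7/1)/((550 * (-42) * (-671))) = 1/2214300 = 0.00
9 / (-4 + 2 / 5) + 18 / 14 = -1.21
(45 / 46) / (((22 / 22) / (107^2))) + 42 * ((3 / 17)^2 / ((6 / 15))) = 148937715/13294 = 11203.38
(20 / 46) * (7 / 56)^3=5/5888 = 0.00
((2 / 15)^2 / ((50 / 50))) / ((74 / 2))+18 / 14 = 74953/58275 = 1.29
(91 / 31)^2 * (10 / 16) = 41405/7688 = 5.39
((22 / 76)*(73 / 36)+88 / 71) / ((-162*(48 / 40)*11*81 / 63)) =-564445/849675744 = 0.00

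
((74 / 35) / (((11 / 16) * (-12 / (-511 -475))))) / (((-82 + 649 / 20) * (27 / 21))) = -1167424/294327 = -3.97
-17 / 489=-0.03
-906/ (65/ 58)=-52548/65 = -808.43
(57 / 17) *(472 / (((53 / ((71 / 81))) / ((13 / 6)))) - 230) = -52142498/72981 = -714.47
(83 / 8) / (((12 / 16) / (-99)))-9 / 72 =-10957/8 = -1369.62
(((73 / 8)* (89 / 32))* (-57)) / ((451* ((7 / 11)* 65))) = -370329/4775680 = -0.08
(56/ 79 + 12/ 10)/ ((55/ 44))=1.53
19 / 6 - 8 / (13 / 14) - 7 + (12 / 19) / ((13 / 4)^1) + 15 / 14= -4462/399 = -11.18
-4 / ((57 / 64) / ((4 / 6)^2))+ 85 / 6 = 12487/1026 = 12.17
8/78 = 4/39 = 0.10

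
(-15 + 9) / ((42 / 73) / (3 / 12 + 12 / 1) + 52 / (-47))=72051/12722 = 5.66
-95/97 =-0.98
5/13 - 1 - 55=-55.62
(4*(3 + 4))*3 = 84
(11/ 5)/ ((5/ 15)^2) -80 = -301/5 = -60.20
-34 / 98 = -17/49 = -0.35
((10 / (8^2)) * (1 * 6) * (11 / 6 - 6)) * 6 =-375/16 = -23.44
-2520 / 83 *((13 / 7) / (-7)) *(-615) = -2878200/581 = -4953.87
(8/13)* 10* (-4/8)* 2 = -80/13 = -6.15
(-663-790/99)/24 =-66427/2376 = -27.96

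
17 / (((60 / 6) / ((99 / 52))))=1683/520 = 3.24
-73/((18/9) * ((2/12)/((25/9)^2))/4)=-182500/27 = -6759.26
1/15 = 0.07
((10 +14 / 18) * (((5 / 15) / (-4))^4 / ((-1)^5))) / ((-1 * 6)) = 97/1119744 = 0.00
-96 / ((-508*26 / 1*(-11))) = -12/18161 = 0.00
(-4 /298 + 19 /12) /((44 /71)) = 199297/78672 = 2.53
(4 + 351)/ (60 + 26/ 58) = 10295/1753 = 5.87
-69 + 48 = -21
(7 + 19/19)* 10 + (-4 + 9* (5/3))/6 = 491/6 = 81.83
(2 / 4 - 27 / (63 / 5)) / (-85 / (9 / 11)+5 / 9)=69/4340 = 0.02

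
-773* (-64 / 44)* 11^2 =136048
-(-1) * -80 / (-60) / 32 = 1/24 = 0.04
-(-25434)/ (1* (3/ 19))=161082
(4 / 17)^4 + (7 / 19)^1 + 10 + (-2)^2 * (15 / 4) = 40261986/1586899 = 25.37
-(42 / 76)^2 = -441/1444 = -0.31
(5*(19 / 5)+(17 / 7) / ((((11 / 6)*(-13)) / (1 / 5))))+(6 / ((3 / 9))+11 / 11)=190088/5005 = 37.98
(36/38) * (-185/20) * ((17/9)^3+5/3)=-113368/1539 = -73.66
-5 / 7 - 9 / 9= -12/7 = -1.71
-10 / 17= -0.59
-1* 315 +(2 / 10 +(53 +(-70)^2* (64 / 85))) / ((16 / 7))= 899227/680 = 1322.39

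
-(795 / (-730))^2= -25281/21316 = -1.19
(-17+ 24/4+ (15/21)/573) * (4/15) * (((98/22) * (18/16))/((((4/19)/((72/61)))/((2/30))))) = -5.49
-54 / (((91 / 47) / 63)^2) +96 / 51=-164251414/2873 = -57170.70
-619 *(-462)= 285978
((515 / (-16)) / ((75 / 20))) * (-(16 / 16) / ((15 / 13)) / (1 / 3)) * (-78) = -17407/10 = -1740.70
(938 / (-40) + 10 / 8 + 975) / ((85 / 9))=42876/425 = 100.88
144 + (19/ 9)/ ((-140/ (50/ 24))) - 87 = 56.97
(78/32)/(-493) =-39/7888 = 0.00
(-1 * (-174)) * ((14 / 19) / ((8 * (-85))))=-609/3230 = -0.19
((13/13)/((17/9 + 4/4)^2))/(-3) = -27/676 = -0.04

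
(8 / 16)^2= 1/4 = 0.25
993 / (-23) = -993/23 = -43.17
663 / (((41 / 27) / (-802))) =-14356602/41 = -350161.02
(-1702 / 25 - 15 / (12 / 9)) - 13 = -9233/100 = -92.33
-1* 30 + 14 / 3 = -76/3 = -25.33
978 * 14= 13692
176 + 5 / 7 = 1237/7 = 176.71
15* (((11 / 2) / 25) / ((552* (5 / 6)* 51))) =11/78200 = 0.00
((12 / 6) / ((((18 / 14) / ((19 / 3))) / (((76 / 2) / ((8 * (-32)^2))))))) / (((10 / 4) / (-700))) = -88445/6912 = -12.80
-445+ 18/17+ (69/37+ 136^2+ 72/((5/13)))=57368334/3145 = 18241.12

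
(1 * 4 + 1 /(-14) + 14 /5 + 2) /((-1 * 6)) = -611/420 = -1.45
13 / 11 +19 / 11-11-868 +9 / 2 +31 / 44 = -38319/44 = -870.89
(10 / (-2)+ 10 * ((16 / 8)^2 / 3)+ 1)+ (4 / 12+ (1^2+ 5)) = 15.67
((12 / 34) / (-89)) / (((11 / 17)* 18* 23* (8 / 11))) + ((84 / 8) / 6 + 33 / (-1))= -1535251/49128 = -31.25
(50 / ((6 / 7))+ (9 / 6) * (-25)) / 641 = 125/3846 = 0.03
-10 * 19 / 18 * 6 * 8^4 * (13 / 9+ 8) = -66150400/27 = -2450014.81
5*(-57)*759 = -216315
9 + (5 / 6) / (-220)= 2375/264 = 9.00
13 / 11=1.18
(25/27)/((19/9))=25/57 = 0.44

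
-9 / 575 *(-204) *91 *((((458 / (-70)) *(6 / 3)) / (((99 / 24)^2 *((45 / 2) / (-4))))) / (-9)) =-207294464/46963125 = -4.41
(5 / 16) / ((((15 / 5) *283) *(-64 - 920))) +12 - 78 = -882199301/13366656 = -66.00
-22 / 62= -11/31 = -0.35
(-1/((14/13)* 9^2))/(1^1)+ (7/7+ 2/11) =14599/12474 = 1.17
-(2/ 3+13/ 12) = -7/4 = -1.75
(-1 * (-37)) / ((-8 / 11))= -407/8 = -50.88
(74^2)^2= 29986576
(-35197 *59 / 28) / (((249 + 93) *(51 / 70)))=-10383115/34884 = -297.65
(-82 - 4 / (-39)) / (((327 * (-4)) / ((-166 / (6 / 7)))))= -927857/76518 = -12.13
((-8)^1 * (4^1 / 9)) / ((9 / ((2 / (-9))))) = 64/729 = 0.09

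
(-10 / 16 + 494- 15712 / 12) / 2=-19583/48 = -407.98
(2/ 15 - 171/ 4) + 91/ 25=-11693/300 = -38.98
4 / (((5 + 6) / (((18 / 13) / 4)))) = 18/143 = 0.13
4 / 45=0.09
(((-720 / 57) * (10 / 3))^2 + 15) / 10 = 129083/722 = 178.79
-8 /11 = -0.73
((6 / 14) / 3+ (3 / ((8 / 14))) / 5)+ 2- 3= 27/140 = 0.19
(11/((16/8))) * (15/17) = 165/34 = 4.85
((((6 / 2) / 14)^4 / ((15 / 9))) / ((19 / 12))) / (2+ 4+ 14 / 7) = 729/7299040 = 0.00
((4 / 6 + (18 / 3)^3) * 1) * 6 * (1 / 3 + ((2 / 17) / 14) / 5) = 155480/357 = 435.52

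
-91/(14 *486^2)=-13/472392 = 0.00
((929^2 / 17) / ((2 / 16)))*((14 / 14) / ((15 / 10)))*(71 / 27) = 980414576/1377 = 711993.16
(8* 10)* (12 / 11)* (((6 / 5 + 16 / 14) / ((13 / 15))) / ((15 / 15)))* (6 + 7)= 236160/77 = 3067.01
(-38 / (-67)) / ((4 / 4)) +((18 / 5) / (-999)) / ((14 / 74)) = 3856/7035 = 0.55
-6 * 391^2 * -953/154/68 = 25710987/308 = 83477.23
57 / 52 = 1.10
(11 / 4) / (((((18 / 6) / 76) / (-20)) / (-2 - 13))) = 20900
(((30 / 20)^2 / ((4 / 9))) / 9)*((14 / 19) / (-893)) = -63/135736 = 0.00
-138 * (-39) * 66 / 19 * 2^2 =1420848/19 = 74781.47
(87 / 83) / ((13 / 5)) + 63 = 68412/1079 = 63.40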